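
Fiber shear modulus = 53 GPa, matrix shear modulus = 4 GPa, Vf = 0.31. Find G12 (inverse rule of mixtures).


1/G12 = Vf/Gf + (1-Vf)/Gm = 0.31/53 + 0.69/4
G12 = 5.61 GPa

5.61 GPa


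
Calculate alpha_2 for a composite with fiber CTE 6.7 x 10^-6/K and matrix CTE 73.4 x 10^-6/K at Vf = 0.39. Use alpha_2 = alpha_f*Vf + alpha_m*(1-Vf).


alpha_2 = alpha_f*Vf + alpha_m*(1-Vf) = 6.7*0.39 + 73.4*0.61 = 47.4 x 10^-6/K

47.4 x 10^-6/K


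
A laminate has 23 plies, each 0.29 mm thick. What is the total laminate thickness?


h = n * t_ply = 23 * 0.29 = 6.67 mm

6.67 mm


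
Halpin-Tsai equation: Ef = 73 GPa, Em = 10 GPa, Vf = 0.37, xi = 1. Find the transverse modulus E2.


eta = (Ef/Em - 1)/(Ef/Em + xi) = (7.3 - 1)/(7.3 + 1) = 0.759
E2 = Em*(1+xi*eta*Vf)/(1-eta*Vf) = 17.81 GPa

17.81 GPa


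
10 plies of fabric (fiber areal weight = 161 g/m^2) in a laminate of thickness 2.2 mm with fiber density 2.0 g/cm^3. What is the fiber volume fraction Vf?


Vf = n * FAW / (rho_f * h * 1000) = 10 * 161 / (2.0 * 2.2 * 1000) = 0.3659

0.3659


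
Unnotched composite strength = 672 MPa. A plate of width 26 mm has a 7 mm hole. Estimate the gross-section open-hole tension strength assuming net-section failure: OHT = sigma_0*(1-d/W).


OHT = sigma_0*(1-d/W) = 672*(1-7/26) = 491.1 MPa

491.1 MPa


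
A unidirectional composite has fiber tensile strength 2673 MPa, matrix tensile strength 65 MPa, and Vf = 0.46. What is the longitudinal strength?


sigma_1 = sigma_f*Vf + sigma_m*(1-Vf) = 2673*0.46 + 65*0.54 = 1264.7 MPa

1264.7 MPa


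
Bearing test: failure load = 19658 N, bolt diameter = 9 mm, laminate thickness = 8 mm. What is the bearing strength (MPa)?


sigma_br = F/(d*h) = 19658/(9*8) = 273.0 MPa

273.0 MPa


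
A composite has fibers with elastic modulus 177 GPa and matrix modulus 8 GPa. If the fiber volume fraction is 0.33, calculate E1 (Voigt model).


E1 = Ef*Vf + Em*(1-Vf) = 177*0.33 + 8*0.67 = 63.77 GPa

63.77 GPa


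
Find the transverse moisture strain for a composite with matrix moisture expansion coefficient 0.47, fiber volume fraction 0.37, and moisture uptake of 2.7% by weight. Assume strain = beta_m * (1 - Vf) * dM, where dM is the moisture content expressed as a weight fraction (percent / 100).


dM = 2.7/100 = 0.027
strain = beta_m * (1-Vf) * dM = 0.47 * 0.63 * 0.027 = 0.0079947

0.0079947


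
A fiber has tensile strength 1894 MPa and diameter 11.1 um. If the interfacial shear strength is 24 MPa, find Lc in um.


Lc = sigma_f * d / (2 * tau_i) = 1894 * 11.1 / (2 * 24) = 438.0 um

438.0 um


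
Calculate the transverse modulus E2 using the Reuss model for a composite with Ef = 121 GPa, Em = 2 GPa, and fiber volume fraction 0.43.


1/E2 = Vf/Ef + (1-Vf)/Em = 0.43/121 + 0.57/2
E2 = 3.47 GPa

3.47 GPa


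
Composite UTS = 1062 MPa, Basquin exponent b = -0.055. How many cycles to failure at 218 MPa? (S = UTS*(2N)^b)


N = 0.5 * (S/UTS)^(1/b) = 0.5 * (218/1062)^(1/-0.055) = 1.5923e+12 cycles

1.5923e+12 cycles


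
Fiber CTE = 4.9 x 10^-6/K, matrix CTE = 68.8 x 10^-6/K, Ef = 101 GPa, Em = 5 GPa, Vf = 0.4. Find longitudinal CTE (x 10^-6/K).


E1 = Ef*Vf + Em*(1-Vf) = 43.4
alpha_1 = (alpha_f*Ef*Vf + alpha_m*Em*(1-Vf))/E1 = 9.32 x 10^-6/K

9.32 x 10^-6/K


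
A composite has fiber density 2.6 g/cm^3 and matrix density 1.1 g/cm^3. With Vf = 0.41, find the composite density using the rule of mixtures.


rho_c = rho_f*Vf + rho_m*(1-Vf) = 2.6*0.41 + 1.1*0.59 = 1.715 g/cm^3

1.715 g/cm^3


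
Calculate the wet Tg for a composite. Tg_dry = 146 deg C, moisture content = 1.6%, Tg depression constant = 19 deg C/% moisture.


Tg_wet = Tg_dry - k*moisture = 146 - 19*1.6 = 115.6 deg C

115.6 deg C


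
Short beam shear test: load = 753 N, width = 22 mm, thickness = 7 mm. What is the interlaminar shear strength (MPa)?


ILSS = 3F/(4bh) = 3*753/(4*22*7) = 3.67 MPa

3.67 MPa


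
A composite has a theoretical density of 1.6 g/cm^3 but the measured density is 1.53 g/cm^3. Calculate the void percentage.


Void% = (rho_theo - rho_actual)/rho_theo * 100 = (1.6 - 1.53)/1.6 * 100 = 4.38%

4.38%


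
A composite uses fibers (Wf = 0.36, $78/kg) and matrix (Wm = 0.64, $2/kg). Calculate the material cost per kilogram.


Cost = cost_f*Wf + cost_m*Wm = 78*0.36 + 2*0.64 = $29.36/kg

$29.36/kg


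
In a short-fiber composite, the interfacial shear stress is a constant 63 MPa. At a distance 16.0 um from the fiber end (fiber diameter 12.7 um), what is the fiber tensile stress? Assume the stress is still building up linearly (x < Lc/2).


Force balance: sigma_f * (pi*d^2/4) = tau * (pi*d) * x  ->  sigma_f = 4 * tau * x / d
sigma_f = 4 * 63 * 16.0 / 12.7 = 317.5 MPa

317.5 MPa


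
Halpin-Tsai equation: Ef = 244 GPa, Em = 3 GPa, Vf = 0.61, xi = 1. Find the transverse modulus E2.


eta = (Ef/Em - 1)/(Ef/Em + xi) = (81.3333 - 1)/(81.3333 + 1) = 0.9757
E2 = Em*(1+xi*eta*Vf)/(1-eta*Vf) = 11.82 GPa

11.82 GPa


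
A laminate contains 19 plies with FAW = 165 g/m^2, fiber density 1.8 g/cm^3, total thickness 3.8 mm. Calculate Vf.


Vf = n * FAW / (rho_f * h * 1000) = 19 * 165 / (1.8 * 3.8 * 1000) = 0.4583

0.4583


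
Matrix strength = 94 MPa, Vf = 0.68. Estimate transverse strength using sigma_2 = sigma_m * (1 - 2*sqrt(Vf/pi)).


factor = 1 - 2*sqrt(0.68/pi) = 0.0695
sigma_2 = 94 * 0.0695 = 6.53 MPa

6.53 MPa


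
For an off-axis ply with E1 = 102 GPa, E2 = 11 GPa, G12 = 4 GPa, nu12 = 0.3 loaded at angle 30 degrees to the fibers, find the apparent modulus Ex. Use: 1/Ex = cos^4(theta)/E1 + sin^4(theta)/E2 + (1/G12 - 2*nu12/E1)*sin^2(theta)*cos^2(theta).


cos^4(30) = 0.5625, sin^4(30) = 0.0625, sin^2(30)*cos^2(30) = 0.1875
1/G12 - 2*nu12/E1 = 1/4 - 2*0.3/102 = 0.244118 GPa^-1
1/Ex = 0.5625/102 + 0.0625/11 + 0.244118*0.1875 = 0.0569686 GPa^-1
Ex = 17.55 GPa

17.55 GPa


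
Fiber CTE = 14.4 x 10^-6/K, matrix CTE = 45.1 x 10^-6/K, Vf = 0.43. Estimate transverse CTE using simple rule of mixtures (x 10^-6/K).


alpha_2 = alpha_f*Vf + alpha_m*(1-Vf) = 14.4*0.43 + 45.1*0.57 = 31.9 x 10^-6/K

31.9 x 10^-6/K


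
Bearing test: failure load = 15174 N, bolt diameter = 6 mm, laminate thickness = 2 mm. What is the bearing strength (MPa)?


sigma_br = F/(d*h) = 15174/(6*2) = 1264.5 MPa

1264.5 MPa


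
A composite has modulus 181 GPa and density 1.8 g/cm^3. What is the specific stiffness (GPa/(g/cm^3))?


Specific stiffness = E/rho = 181/1.8 = 100.6 GPa/(g/cm^3)

100.6 GPa/(g/cm^3)


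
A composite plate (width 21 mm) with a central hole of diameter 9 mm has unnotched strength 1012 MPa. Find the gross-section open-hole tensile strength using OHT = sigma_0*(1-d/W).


OHT = sigma_0*(1-d/W) = 1012*(1-9/21) = 578.3 MPa

578.3 MPa


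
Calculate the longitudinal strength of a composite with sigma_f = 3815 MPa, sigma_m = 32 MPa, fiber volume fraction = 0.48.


sigma_1 = sigma_f*Vf + sigma_m*(1-Vf) = 3815*0.48 + 32*0.52 = 1847.8 MPa

1847.8 MPa


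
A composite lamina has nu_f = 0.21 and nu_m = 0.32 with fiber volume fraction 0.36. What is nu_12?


nu_12 = nu_f*Vf + nu_m*(1-Vf) = 0.21*0.36 + 0.32*0.64 = 0.2804

0.2804


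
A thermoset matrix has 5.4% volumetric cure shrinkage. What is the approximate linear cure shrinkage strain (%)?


Linear shrinkage ≈ vol_shrink/3 = 5.4/3 = 1.8%

1.8%


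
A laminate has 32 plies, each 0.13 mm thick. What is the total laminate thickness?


h = n * t_ply = 32 * 0.13 = 4.16 mm

4.16 mm


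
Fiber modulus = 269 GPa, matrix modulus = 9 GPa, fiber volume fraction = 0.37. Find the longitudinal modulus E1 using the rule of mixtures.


E1 = Ef*Vf + Em*(1-Vf) = 269*0.37 + 9*0.63 = 105.2 GPa

105.2 GPa


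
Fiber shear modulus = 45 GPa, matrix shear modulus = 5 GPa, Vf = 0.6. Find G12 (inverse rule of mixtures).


1/G12 = Vf/Gf + (1-Vf)/Gm = 0.6/45 + 0.4/5
G12 = 10.71 GPa

10.71 GPa


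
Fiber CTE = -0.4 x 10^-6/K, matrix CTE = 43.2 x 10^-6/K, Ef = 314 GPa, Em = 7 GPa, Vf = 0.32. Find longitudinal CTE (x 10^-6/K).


E1 = Ef*Vf + Em*(1-Vf) = 105.24
alpha_1 = (alpha_f*Ef*Vf + alpha_m*Em*(1-Vf))/E1 = 1.57 x 10^-6/K

1.57 x 10^-6/K


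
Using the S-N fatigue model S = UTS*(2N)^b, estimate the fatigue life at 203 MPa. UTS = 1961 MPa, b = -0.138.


N = 0.5 * (S/UTS)^(1/b) = 0.5 * (203/1961)^(1/-0.138) = 6.8631e+06 cycles

6.8631e+06 cycles


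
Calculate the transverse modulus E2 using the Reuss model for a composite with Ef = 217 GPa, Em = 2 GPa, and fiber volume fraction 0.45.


1/E2 = Vf/Ef + (1-Vf)/Em = 0.45/217 + 0.55/2
E2 = 3.61 GPa

3.61 GPa


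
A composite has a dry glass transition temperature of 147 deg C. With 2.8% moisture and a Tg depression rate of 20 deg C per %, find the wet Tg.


Tg_wet = Tg_dry - k*moisture = 147 - 20*2.8 = 91.0 deg C

91.0 deg C


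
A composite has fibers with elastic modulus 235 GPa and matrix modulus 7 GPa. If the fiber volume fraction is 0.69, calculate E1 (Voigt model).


E1 = Ef*Vf + Em*(1-Vf) = 235*0.69 + 7*0.31 = 164.32 GPa

164.32 GPa


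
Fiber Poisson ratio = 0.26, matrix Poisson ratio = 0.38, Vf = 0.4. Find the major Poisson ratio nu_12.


nu_12 = nu_f*Vf + nu_m*(1-Vf) = 0.26*0.4 + 0.38*0.6 = 0.332

0.332


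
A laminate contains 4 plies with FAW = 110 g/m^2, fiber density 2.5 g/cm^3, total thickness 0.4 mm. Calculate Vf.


Vf = n * FAW / (rho_f * h * 1000) = 4 * 110 / (2.5 * 0.4 * 1000) = 0.44

0.44


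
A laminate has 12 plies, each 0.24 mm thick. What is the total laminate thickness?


h = n * t_ply = 12 * 0.24 = 2.88 mm

2.88 mm


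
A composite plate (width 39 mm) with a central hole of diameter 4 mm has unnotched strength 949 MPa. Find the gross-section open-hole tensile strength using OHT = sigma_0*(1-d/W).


OHT = sigma_0*(1-d/W) = 949*(1-4/39) = 851.7 MPa

851.7 MPa


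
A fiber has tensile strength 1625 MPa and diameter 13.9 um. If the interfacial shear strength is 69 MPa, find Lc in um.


Lc = sigma_f * d / (2 * tau_i) = 1625 * 13.9 / (2 * 69) = 163.7 um

163.7 um


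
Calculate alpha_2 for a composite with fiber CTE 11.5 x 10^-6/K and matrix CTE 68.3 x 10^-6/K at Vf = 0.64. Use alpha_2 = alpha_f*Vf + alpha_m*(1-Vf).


alpha_2 = alpha_f*Vf + alpha_m*(1-Vf) = 11.5*0.64 + 68.3*0.36 = 31.9 x 10^-6/K

31.9 x 10^-6/K


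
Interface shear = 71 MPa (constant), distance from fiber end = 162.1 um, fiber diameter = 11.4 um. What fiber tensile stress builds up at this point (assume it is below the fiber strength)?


Force balance: sigma_f * (pi*d^2/4) = tau * (pi*d) * x  ->  sigma_f = 4 * tau * x / d
sigma_f = 4 * 71 * 162.1 / 11.4 = 4038.3 MPa

4038.3 MPa


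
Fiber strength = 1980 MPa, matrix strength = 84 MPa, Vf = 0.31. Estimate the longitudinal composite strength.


sigma_1 = sigma_f*Vf + sigma_m*(1-Vf) = 1980*0.31 + 84*0.69 = 671.8 MPa

671.8 MPa


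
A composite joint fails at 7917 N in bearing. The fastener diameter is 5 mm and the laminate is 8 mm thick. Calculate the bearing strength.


sigma_br = F/(d*h) = 7917/(5*8) = 197.9 MPa

197.9 MPa


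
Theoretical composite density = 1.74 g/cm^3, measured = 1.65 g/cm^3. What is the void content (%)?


Void% = (rho_theo - rho_actual)/rho_theo * 100 = (1.74 - 1.65)/1.74 * 100 = 5.17%

5.17%


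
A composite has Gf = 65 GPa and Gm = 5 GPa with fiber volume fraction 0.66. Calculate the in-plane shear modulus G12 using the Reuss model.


1/G12 = Vf/Gf + (1-Vf)/Gm = 0.66/65 + 0.34/5
G12 = 12.8 GPa

12.8 GPa


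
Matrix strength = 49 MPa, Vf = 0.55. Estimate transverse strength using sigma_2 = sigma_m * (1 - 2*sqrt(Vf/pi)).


factor = 1 - 2*sqrt(0.55/pi) = 0.1632
sigma_2 = 49 * 0.1632 = 8.0 MPa

8.0 MPa


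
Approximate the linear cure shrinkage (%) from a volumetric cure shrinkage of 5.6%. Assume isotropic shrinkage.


Linear shrinkage ≈ vol_shrink/3 = 5.6/3 = 1.867%

1.867%


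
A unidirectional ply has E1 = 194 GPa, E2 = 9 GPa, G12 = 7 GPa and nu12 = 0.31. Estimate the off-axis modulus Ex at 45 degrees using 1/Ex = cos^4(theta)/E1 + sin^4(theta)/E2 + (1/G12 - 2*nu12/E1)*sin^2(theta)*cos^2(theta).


cos^4(45) = 0.25, sin^4(45) = 0.25, sin^2(45)*cos^2(45) = 0.25
1/G12 - 2*nu12/E1 = 1/7 - 2*0.31/194 = 0.139661 GPa^-1
1/Ex = 0.25/194 + 0.25/9 + 0.139661*0.25 = 0.0639818 GPa^-1
Ex = 15.63 GPa

15.63 GPa


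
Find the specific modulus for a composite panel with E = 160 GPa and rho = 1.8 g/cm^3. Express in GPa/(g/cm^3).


Specific stiffness = E/rho = 160/1.8 = 88.9 GPa/(g/cm^3)

88.9 GPa/(g/cm^3)


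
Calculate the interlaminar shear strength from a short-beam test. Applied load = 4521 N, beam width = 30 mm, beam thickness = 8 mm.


ILSS = 3F/(4bh) = 3*4521/(4*30*8) = 14.13 MPa

14.13 MPa


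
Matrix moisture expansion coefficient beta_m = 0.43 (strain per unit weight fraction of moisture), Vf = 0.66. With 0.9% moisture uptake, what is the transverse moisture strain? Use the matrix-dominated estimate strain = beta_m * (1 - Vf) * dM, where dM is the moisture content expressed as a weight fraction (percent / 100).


dM = 0.9/100 = 0.009
strain = beta_m * (1-Vf) * dM = 0.43 * 0.34 * 0.009 = 0.0013158

0.0013158


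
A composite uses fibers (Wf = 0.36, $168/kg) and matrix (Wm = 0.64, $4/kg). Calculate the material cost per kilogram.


Cost = cost_f*Wf + cost_m*Wm = 168*0.36 + 4*0.64 = $63.04/kg

$63.04/kg


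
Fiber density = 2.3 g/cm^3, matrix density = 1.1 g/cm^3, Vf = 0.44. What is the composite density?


rho_c = rho_f*Vf + rho_m*(1-Vf) = 2.3*0.44 + 1.1*0.56 = 1.628 g/cm^3

1.628 g/cm^3


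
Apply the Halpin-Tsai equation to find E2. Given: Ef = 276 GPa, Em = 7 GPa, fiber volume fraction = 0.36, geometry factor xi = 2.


eta = (Ef/Em - 1)/(Ef/Em + xi) = (39.4286 - 1)/(39.4286 + 2) = 0.9276
E2 = Em*(1+xi*eta*Vf)/(1-eta*Vf) = 17.53 GPa

17.53 GPa


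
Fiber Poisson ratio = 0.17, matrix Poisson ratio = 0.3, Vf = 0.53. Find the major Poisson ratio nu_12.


nu_12 = nu_f*Vf + nu_m*(1-Vf) = 0.17*0.53 + 0.3*0.47 = 0.2311

0.2311


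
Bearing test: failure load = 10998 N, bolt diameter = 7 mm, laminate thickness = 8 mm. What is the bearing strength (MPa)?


sigma_br = F/(d*h) = 10998/(7*8) = 196.4 MPa

196.4 MPa


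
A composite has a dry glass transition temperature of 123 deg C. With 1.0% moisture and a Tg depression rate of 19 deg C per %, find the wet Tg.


Tg_wet = Tg_dry - k*moisture = 123 - 19*1.0 = 104.0 deg C

104.0 deg C


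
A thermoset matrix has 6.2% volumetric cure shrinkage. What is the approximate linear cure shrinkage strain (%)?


Linear shrinkage ≈ vol_shrink/3 = 6.2/3 = 2.067%

2.067%


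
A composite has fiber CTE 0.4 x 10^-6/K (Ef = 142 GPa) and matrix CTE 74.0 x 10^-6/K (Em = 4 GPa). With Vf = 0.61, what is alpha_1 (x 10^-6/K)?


E1 = Ef*Vf + Em*(1-Vf) = 88.18
alpha_1 = (alpha_f*Ef*Vf + alpha_m*Em*(1-Vf))/E1 = 1.7 x 10^-6/K

1.7 x 10^-6/K


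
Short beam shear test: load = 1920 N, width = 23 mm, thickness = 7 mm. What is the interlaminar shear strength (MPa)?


ILSS = 3F/(4bh) = 3*1920/(4*23*7) = 8.94 MPa

8.94 MPa


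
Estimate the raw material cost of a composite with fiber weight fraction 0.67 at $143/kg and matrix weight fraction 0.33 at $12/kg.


Cost = cost_f*Wf + cost_m*Wm = 143*0.67 + 12*0.33 = $99.77/kg

$99.77/kg


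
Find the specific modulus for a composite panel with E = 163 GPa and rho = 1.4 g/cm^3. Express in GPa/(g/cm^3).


Specific stiffness = E/rho = 163/1.4 = 116.4 GPa/(g/cm^3)

116.4 GPa/(g/cm^3)


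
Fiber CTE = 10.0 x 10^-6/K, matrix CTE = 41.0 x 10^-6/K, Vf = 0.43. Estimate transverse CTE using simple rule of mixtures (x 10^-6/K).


alpha_2 = alpha_f*Vf + alpha_m*(1-Vf) = 10.0*0.43 + 41.0*0.57 = 27.7 x 10^-6/K

27.7 x 10^-6/K


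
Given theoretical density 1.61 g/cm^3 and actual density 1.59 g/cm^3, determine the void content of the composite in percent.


Void% = (rho_theo - rho_actual)/rho_theo * 100 = (1.61 - 1.59)/1.61 * 100 = 1.24%

1.24%


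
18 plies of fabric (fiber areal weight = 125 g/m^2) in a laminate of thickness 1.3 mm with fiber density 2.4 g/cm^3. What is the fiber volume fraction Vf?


Vf = n * FAW / (rho_f * h * 1000) = 18 * 125 / (2.4 * 1.3 * 1000) = 0.7212

0.7212


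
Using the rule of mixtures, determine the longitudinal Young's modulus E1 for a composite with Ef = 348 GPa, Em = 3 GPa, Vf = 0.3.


E1 = Ef*Vf + Em*(1-Vf) = 348*0.3 + 3*0.7 = 106.5 GPa

106.5 GPa


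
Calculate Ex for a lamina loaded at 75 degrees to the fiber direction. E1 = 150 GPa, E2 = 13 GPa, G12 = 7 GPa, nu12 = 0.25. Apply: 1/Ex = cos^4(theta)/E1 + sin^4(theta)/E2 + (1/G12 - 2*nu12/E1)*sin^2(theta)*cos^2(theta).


cos^4(75) = 0.004487, sin^4(75) = 0.870513, sin^2(75)*cos^2(75) = 0.0625
1/G12 - 2*nu12/E1 = 1/7 - 2*0.25/150 = 0.139524 GPa^-1
1/Ex = 0.004487/150 + 0.870513/13 + 0.139524*0.0625 = 0.0757127 GPa^-1
Ex = 13.21 GPa

13.21 GPa


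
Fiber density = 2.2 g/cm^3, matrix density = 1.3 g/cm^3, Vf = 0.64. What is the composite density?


rho_c = rho_f*Vf + rho_m*(1-Vf) = 2.2*0.64 + 1.3*0.36 = 1.876 g/cm^3

1.876 g/cm^3


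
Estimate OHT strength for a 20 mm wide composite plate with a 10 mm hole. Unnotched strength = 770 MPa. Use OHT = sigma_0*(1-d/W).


OHT = sigma_0*(1-d/W) = 770*(1-10/20) = 385.0 MPa

385.0 MPa


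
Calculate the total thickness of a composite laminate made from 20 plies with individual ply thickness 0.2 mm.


h = n * t_ply = 20 * 0.2 = 4.0 mm

4.0 mm


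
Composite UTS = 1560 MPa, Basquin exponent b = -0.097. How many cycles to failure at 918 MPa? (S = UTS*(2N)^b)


N = 0.5 * (S/UTS)^(1/b) = 0.5 * (918/1560)^(1/-0.097) = 118.3070 cycles

118.3070 cycles


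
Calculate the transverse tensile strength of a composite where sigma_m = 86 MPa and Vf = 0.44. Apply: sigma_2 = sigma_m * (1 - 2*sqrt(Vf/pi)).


factor = 1 - 2*sqrt(0.44/pi) = 0.2515
sigma_2 = 86 * 0.2515 = 21.63 MPa

21.63 MPa


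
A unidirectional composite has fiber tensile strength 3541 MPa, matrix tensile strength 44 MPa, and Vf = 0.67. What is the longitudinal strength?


sigma_1 = sigma_f*Vf + sigma_m*(1-Vf) = 3541*0.67 + 44*0.33 = 2387.0 MPa

2387.0 MPa


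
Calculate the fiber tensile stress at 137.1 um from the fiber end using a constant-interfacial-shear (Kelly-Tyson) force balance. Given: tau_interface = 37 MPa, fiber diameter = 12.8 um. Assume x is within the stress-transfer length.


Force balance: sigma_f * (pi*d^2/4) = tau * (pi*d) * x  ->  sigma_f = 4 * tau * x / d
sigma_f = 4 * 37 * 137.1 / 12.8 = 1585.2 MPa

1585.2 MPa


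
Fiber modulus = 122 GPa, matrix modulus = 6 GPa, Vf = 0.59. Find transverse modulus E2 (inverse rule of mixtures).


1/E2 = Vf/Ef + (1-Vf)/Em = 0.59/122 + 0.41/6
E2 = 13.67 GPa

13.67 GPa


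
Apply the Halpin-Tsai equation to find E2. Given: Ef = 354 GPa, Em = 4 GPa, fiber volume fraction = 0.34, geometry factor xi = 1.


eta = (Ef/Em - 1)/(Ef/Em + xi) = (88.5 - 1)/(88.5 + 1) = 0.9777
E2 = Em*(1+xi*eta*Vf)/(1-eta*Vf) = 7.98 GPa

7.98 GPa


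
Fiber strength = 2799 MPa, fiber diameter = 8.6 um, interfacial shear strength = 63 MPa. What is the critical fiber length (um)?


Lc = sigma_f * d / (2 * tau_i) = 2799 * 8.6 / (2 * 63) = 191.0 um

191.0 um


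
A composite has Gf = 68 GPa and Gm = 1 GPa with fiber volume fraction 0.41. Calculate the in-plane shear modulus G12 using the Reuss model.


1/G12 = Vf/Gf + (1-Vf)/Gm = 0.41/68 + 0.59/1
G12 = 1.68 GPa

1.68 GPa


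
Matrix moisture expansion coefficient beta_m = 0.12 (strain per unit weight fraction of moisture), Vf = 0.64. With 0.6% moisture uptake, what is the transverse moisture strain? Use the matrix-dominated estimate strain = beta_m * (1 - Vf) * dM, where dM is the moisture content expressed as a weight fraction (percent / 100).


dM = 0.6/100 = 0.006
strain = beta_m * (1-Vf) * dM = 0.12 * 0.36 * 0.006 = 0.0002592

0.0002592


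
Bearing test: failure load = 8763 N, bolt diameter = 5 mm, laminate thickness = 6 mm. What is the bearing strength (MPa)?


sigma_br = F/(d*h) = 8763/(5*6) = 292.1 MPa

292.1 MPa


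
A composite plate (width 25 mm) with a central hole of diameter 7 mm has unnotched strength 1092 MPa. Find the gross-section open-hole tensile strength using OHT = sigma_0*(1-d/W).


OHT = sigma_0*(1-d/W) = 1092*(1-7/25) = 786.2 MPa

786.2 MPa


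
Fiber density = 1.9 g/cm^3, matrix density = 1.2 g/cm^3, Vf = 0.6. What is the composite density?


rho_c = rho_f*Vf + rho_m*(1-Vf) = 1.9*0.6 + 1.2*0.4 = 1.62 g/cm^3

1.62 g/cm^3


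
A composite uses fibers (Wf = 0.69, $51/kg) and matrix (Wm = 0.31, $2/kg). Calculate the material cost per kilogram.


Cost = cost_f*Wf + cost_m*Wm = 51*0.69 + 2*0.31 = $35.81/kg

$35.81/kg


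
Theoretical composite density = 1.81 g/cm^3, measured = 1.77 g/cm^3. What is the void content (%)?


Void% = (rho_theo - rho_actual)/rho_theo * 100 = (1.81 - 1.77)/1.81 * 100 = 2.21%

2.21%


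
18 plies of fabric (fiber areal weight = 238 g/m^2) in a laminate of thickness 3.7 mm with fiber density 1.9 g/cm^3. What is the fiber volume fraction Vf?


Vf = n * FAW / (rho_f * h * 1000) = 18 * 238 / (1.9 * 3.7 * 1000) = 0.6094

0.6094


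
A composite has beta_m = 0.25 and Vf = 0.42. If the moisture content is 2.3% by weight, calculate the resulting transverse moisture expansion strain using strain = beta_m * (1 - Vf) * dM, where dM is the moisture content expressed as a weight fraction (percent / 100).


dM = 2.3/100 = 0.023
strain = beta_m * (1-Vf) * dM = 0.25 * 0.58 * 0.023 = 0.003335

0.003335


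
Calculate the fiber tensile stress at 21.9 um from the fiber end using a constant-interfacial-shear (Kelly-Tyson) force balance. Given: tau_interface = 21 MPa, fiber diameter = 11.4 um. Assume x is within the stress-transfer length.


Force balance: sigma_f * (pi*d^2/4) = tau * (pi*d) * x  ->  sigma_f = 4 * tau * x / d
sigma_f = 4 * 21 * 21.9 / 11.4 = 161.4 MPa

161.4 MPa


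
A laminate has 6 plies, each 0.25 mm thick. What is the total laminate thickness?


h = n * t_ply = 6 * 0.25 = 1.5 mm

1.5 mm


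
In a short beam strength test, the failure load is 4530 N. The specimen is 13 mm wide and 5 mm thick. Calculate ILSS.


ILSS = 3F/(4bh) = 3*4530/(4*13*5) = 52.27 MPa

52.27 MPa


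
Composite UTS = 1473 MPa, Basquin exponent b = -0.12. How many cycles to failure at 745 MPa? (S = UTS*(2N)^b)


N = 0.5 * (S/UTS)^(1/b) = 0.5 * (745/1473)^(1/-0.12) = 146.5629 cycles

146.5629 cycles


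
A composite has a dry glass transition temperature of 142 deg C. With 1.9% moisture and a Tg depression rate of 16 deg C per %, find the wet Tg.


Tg_wet = Tg_dry - k*moisture = 142 - 16*1.9 = 111.6 deg C

111.6 deg C


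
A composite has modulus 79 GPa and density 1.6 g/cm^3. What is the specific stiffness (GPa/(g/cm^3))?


Specific stiffness = E/rho = 79/1.6 = 49.4 GPa/(g/cm^3)

49.4 GPa/(g/cm^3)


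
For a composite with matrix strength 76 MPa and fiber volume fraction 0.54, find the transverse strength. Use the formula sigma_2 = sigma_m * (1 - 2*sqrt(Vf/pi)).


factor = 1 - 2*sqrt(0.54/pi) = 0.1708
sigma_2 = 76 * 0.1708 = 12.98 MPa

12.98 MPa


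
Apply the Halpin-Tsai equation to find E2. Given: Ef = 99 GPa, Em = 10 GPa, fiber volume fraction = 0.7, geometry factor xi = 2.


eta = (Ef/Em - 1)/(Ef/Em + xi) = (9.9 - 1)/(9.9 + 2) = 0.7479
E2 = Em*(1+xi*eta*Vf)/(1-eta*Vf) = 42.96 GPa

42.96 GPa


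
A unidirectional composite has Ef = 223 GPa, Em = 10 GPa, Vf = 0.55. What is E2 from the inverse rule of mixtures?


1/E2 = Vf/Ef + (1-Vf)/Em = 0.55/223 + 0.45/10
E2 = 21.07 GPa

21.07 GPa


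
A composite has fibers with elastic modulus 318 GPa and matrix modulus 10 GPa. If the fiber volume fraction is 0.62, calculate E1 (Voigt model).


E1 = Ef*Vf + Em*(1-Vf) = 318*0.62 + 10*0.38 = 200.96 GPa

200.96 GPa


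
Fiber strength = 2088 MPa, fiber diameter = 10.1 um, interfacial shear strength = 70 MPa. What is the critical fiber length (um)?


Lc = sigma_f * d / (2 * tau_i) = 2088 * 10.1 / (2 * 70) = 150.6 um

150.6 um


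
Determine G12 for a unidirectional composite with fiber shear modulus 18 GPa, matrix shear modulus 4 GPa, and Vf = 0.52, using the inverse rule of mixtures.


1/G12 = Vf/Gf + (1-Vf)/Gm = 0.52/18 + 0.48/4
G12 = 6.72 GPa

6.72 GPa


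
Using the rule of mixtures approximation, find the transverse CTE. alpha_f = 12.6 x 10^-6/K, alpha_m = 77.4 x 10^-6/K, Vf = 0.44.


alpha_2 = alpha_f*Vf + alpha_m*(1-Vf) = 12.6*0.44 + 77.4*0.56 = 48.9 x 10^-6/K

48.9 x 10^-6/K


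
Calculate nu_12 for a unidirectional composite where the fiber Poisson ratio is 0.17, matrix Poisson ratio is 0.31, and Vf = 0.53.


nu_12 = nu_f*Vf + nu_m*(1-Vf) = 0.17*0.53 + 0.31*0.47 = 0.2358

0.2358


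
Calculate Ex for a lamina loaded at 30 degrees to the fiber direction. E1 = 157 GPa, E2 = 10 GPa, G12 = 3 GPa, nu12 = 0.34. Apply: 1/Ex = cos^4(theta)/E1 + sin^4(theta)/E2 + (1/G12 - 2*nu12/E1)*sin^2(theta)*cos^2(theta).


cos^4(30) = 0.5625, sin^4(30) = 0.0625, sin^2(30)*cos^2(30) = 0.1875
1/G12 - 2*nu12/E1 = 1/3 - 2*0.34/157 = 0.329002 GPa^-1
1/Ex = 0.5625/157 + 0.0625/10 + 0.329002*0.1875 = 0.0715207 GPa^-1
Ex = 13.98 GPa

13.98 GPa


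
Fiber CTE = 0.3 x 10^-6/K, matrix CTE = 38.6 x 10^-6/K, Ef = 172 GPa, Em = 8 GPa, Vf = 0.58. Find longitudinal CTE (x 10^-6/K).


E1 = Ef*Vf + Em*(1-Vf) = 103.12
alpha_1 = (alpha_f*Ef*Vf + alpha_m*Em*(1-Vf))/E1 = 1.55 x 10^-6/K

1.55 x 10^-6/K


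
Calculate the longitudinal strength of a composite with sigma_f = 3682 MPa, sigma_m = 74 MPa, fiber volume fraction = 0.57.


sigma_1 = sigma_f*Vf + sigma_m*(1-Vf) = 3682*0.57 + 74*0.43 = 2130.6 MPa

2130.6 MPa


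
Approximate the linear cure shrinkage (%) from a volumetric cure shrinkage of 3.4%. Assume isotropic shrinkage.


Linear shrinkage ≈ vol_shrink/3 = 3.4/3 = 1.133%

1.133%


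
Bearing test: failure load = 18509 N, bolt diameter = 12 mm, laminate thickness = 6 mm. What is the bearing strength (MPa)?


sigma_br = F/(d*h) = 18509/(12*6) = 257.1 MPa

257.1 MPa


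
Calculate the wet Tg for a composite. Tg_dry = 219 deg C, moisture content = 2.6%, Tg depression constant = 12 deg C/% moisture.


Tg_wet = Tg_dry - k*moisture = 219 - 12*2.6 = 187.8 deg C

187.8 deg C


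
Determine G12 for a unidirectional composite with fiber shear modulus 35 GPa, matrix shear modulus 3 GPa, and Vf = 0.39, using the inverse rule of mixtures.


1/G12 = Vf/Gf + (1-Vf)/Gm = 0.39/35 + 0.61/3
G12 = 4.66 GPa

4.66 GPa


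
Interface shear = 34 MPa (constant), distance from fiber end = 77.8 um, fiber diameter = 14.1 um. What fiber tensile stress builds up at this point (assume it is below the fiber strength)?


Force balance: sigma_f * (pi*d^2/4) = tau * (pi*d) * x  ->  sigma_f = 4 * tau * x / d
sigma_f = 4 * 34 * 77.8 / 14.1 = 750.4 MPa

750.4 MPa


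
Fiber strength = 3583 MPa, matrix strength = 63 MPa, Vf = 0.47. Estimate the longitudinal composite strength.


sigma_1 = sigma_f*Vf + sigma_m*(1-Vf) = 3583*0.47 + 63*0.53 = 1717.4 MPa

1717.4 MPa


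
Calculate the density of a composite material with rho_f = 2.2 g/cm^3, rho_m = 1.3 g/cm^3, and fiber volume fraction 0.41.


rho_c = rho_f*Vf + rho_m*(1-Vf) = 2.2*0.41 + 1.3*0.59 = 1.669 g/cm^3

1.669 g/cm^3


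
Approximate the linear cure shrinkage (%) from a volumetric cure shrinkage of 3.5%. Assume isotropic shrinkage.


Linear shrinkage ≈ vol_shrink/3 = 3.5/3 = 1.167%

1.167%


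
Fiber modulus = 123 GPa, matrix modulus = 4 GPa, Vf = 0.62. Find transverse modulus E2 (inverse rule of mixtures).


1/E2 = Vf/Ef + (1-Vf)/Em = 0.62/123 + 0.38/4
E2 = 10.0 GPa

10.0 GPa


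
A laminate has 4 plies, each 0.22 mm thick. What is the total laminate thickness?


h = n * t_ply = 4 * 0.22 = 0.88 mm

0.88 mm


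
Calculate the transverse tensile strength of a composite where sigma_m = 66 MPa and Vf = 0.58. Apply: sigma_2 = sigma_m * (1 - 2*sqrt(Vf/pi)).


factor = 1 - 2*sqrt(0.58/pi) = 0.1407
sigma_2 = 66 * 0.1407 = 9.28 MPa

9.28 MPa


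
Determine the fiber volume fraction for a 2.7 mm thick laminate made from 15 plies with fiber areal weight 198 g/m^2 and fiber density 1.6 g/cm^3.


Vf = n * FAW / (rho_f * h * 1000) = 15 * 198 / (1.6 * 2.7 * 1000) = 0.6875

0.6875


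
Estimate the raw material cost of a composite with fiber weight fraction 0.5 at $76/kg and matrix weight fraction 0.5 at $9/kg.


Cost = cost_f*Wf + cost_m*Wm = 76*0.5 + 9*0.5 = $42.5/kg

$42.5/kg


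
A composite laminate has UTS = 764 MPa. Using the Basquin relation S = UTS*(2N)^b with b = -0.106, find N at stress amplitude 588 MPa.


N = 0.5 * (S/UTS)^(1/b) = 0.5 * (588/764)^(1/-0.106) = 5.9124 cycles

5.9124 cycles


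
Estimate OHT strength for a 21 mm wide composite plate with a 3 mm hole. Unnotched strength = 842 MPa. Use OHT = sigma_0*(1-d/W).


OHT = sigma_0*(1-d/W) = 842*(1-3/21) = 721.7 MPa

721.7 MPa


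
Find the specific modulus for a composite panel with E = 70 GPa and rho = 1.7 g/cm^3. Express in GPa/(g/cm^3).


Specific stiffness = E/rho = 70/1.7 = 41.2 GPa/(g/cm^3)

41.2 GPa/(g/cm^3)


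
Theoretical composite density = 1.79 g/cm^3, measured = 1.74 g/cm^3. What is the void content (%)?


Void% = (rho_theo - rho_actual)/rho_theo * 100 = (1.79 - 1.74)/1.79 * 100 = 2.79%

2.79%


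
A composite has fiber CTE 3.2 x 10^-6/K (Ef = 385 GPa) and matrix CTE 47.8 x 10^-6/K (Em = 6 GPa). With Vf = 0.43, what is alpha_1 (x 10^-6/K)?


E1 = Ef*Vf + Em*(1-Vf) = 168.97
alpha_1 = (alpha_f*Ef*Vf + alpha_m*Em*(1-Vf))/E1 = 4.1 x 10^-6/K

4.1 x 10^-6/K


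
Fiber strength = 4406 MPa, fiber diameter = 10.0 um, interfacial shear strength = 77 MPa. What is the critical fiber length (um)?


Lc = sigma_f * d / (2 * tau_i) = 4406 * 10.0 / (2 * 77) = 286.1 um

286.1 um


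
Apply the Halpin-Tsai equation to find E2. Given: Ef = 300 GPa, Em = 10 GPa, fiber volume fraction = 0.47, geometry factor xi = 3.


eta = (Ef/Em - 1)/(Ef/Em + xi) = (30.0 - 1)/(30.0 + 3) = 0.8788
E2 = Em*(1+xi*eta*Vf)/(1-eta*Vf) = 38.15 GPa

38.15 GPa


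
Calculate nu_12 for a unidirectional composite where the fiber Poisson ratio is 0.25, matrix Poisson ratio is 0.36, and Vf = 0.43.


nu_12 = nu_f*Vf + nu_m*(1-Vf) = 0.25*0.43 + 0.36*0.57 = 0.3127

0.3127


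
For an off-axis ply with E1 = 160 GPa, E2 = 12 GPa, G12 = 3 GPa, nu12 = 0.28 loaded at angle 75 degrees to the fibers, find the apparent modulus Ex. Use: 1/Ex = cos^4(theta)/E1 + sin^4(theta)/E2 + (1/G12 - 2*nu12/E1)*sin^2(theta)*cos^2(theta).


cos^4(75) = 0.004487, sin^4(75) = 0.870513, sin^2(75)*cos^2(75) = 0.0625
1/G12 - 2*nu12/E1 = 1/3 - 2*0.28/160 = 0.329833 GPa^-1
1/Ex = 0.004487/160 + 0.870513/12 + 0.329833*0.0625 = 0.0931854 GPa^-1
Ex = 10.73 GPa

10.73 GPa


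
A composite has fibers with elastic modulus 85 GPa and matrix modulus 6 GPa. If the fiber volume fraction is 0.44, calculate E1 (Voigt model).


E1 = Ef*Vf + Em*(1-Vf) = 85*0.44 + 6*0.56 = 40.76 GPa

40.76 GPa


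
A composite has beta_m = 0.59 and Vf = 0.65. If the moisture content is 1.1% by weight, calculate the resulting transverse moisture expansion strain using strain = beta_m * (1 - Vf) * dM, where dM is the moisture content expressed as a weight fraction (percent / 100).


dM = 1.1/100 = 0.011
strain = beta_m * (1-Vf) * dM = 0.59 * 0.35 * 0.011 = 0.0022715

0.0022715


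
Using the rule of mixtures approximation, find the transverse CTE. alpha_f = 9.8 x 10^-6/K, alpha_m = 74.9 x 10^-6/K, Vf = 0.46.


alpha_2 = alpha_f*Vf + alpha_m*(1-Vf) = 9.8*0.46 + 74.9*0.54 = 45.0 x 10^-6/K

45.0 x 10^-6/K


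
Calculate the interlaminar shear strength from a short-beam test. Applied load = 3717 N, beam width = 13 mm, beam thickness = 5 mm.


ILSS = 3F/(4bh) = 3*3717/(4*13*5) = 42.89 MPa

42.89 MPa


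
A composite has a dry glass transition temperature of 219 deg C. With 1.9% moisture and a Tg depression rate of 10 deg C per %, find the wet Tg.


Tg_wet = Tg_dry - k*moisture = 219 - 10*1.9 = 200.0 deg C

200.0 deg C


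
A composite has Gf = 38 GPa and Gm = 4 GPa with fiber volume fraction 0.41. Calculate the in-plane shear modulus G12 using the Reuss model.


1/G12 = Vf/Gf + (1-Vf)/Gm = 0.41/38 + 0.59/4
G12 = 6.32 GPa

6.32 GPa


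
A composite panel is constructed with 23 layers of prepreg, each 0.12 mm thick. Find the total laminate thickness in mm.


h = n * t_ply = 23 * 0.12 = 2.76 mm

2.76 mm


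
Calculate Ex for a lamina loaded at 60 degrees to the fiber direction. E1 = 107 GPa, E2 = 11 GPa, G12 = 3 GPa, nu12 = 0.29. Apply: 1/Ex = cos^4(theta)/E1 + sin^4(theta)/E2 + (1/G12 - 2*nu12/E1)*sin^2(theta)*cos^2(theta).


cos^4(60) = 0.0625, sin^4(60) = 0.5625, sin^2(60)*cos^2(60) = 0.1875
1/G12 - 2*nu12/E1 = 1/3 - 2*0.29/107 = 0.327913 GPa^-1
1/Ex = 0.0625/107 + 0.5625/11 + 0.327913*0.1875 = 0.1132041 GPa^-1
Ex = 8.83 GPa

8.83 GPa


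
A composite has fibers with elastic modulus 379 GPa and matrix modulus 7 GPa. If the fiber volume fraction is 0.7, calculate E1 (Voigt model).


E1 = Ef*Vf + Em*(1-Vf) = 379*0.7 + 7*0.3 = 267.4 GPa

267.4 GPa


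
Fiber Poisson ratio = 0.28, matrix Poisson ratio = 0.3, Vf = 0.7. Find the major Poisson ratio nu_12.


nu_12 = nu_f*Vf + nu_m*(1-Vf) = 0.28*0.7 + 0.3*0.3 = 0.286

0.286


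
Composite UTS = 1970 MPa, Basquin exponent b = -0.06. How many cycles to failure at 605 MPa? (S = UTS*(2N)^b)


N = 0.5 * (S/UTS)^(1/b) = 0.5 * (605/1970)^(1/-0.06) = 1.7545e+08 cycles

1.7545e+08 cycles


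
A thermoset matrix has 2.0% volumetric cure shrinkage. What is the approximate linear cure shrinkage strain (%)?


Linear shrinkage ≈ vol_shrink/3 = 2.0/3 = 0.667%

0.667%


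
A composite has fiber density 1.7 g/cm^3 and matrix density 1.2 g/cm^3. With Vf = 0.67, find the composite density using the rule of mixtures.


rho_c = rho_f*Vf + rho_m*(1-Vf) = 1.7*0.67 + 1.2*0.33 = 1.535 g/cm^3

1.535 g/cm^3


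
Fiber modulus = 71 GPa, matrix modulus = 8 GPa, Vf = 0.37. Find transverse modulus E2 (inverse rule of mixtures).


1/E2 = Vf/Ef + (1-Vf)/Em = 0.37/71 + 0.63/8
E2 = 11.91 GPa

11.91 GPa


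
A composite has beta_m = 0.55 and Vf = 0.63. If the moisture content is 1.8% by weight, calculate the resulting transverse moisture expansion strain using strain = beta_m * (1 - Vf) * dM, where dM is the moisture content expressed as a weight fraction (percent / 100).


dM = 1.8/100 = 0.018
strain = beta_m * (1-Vf) * dM = 0.55 * 0.37 * 0.018 = 0.003663

0.003663


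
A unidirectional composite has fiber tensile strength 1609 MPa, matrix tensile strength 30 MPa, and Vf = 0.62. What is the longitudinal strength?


sigma_1 = sigma_f*Vf + sigma_m*(1-Vf) = 1609*0.62 + 30*0.38 = 1009.0 MPa

1009.0 MPa


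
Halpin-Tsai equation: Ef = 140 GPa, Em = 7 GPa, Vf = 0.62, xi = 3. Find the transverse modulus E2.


eta = (Ef/Em - 1)/(Ef/Em + xi) = (20.0 - 1)/(20.0 + 3) = 0.8261
E2 = Em*(1+xi*eta*Vf)/(1-eta*Vf) = 36.4 GPa

36.4 GPa


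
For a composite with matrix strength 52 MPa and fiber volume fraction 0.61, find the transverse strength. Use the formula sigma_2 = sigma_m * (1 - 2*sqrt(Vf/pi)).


factor = 1 - 2*sqrt(0.61/pi) = 0.1187
sigma_2 = 52 * 0.1187 = 6.17 MPa

6.17 MPa


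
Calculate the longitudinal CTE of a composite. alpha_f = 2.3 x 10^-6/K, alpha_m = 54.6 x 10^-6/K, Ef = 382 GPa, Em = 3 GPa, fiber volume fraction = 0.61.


E1 = Ef*Vf + Em*(1-Vf) = 234.19
alpha_1 = (alpha_f*Ef*Vf + alpha_m*Em*(1-Vf))/E1 = 2.56 x 10^-6/K

2.56 x 10^-6/K


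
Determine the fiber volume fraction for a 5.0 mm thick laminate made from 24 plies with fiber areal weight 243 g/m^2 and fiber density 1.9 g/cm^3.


Vf = n * FAW / (rho_f * h * 1000) = 24 * 243 / (1.9 * 5.0 * 1000) = 0.6139

0.6139


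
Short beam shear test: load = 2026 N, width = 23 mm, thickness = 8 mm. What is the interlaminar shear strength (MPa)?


ILSS = 3F/(4bh) = 3*2026/(4*23*8) = 8.26 MPa

8.26 MPa


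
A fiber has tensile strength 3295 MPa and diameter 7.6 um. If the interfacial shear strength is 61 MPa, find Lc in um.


Lc = sigma_f * d / (2 * tau_i) = 3295 * 7.6 / (2 * 61) = 205.3 um

205.3 um


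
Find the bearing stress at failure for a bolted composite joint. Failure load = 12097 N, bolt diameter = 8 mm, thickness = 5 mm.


sigma_br = F/(d*h) = 12097/(8*5) = 302.4 MPa

302.4 MPa


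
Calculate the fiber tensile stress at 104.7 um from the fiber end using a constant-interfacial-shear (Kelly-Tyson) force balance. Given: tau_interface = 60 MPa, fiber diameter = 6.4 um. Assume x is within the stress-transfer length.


Force balance: sigma_f * (pi*d^2/4) = tau * (pi*d) * x  ->  sigma_f = 4 * tau * x / d
sigma_f = 4 * 60 * 104.7 / 6.4 = 3926.3 MPa

3926.3 MPa


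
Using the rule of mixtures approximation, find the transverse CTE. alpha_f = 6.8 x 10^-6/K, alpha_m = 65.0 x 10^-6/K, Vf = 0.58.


alpha_2 = alpha_f*Vf + alpha_m*(1-Vf) = 6.8*0.58 + 65.0*0.42 = 31.2 x 10^-6/K

31.2 x 10^-6/K


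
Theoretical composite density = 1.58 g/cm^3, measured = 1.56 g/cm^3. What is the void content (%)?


Void% = (rho_theo - rho_actual)/rho_theo * 100 = (1.58 - 1.56)/1.58 * 100 = 1.27%

1.27%


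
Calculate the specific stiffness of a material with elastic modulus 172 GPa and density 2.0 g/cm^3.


Specific stiffness = E/rho = 172/2.0 = 86.0 GPa/(g/cm^3)

86.0 GPa/(g/cm^3)


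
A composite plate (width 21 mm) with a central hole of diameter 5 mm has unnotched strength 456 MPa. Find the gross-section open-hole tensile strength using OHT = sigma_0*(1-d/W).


OHT = sigma_0*(1-d/W) = 456*(1-5/21) = 347.4 MPa

347.4 MPa


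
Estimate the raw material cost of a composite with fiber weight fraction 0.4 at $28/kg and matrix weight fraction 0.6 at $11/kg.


Cost = cost_f*Wf + cost_m*Wm = 28*0.4 + 11*0.6 = $17.8/kg

$17.8/kg


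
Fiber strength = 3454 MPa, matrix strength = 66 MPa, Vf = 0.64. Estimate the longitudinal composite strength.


sigma_1 = sigma_f*Vf + sigma_m*(1-Vf) = 3454*0.64 + 66*0.36 = 2234.3 MPa

2234.3 MPa


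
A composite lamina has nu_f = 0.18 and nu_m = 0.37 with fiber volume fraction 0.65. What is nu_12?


nu_12 = nu_f*Vf + nu_m*(1-Vf) = 0.18*0.65 + 0.37*0.35 = 0.2465

0.2465


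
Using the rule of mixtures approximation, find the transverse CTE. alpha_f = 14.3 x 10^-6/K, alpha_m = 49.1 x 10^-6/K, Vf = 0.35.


alpha_2 = alpha_f*Vf + alpha_m*(1-Vf) = 14.3*0.35 + 49.1*0.65 = 36.9 x 10^-6/K

36.9 x 10^-6/K


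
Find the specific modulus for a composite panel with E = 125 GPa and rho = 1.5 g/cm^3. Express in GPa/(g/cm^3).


Specific stiffness = E/rho = 125/1.5 = 83.3 GPa/(g/cm^3)

83.3 GPa/(g/cm^3)


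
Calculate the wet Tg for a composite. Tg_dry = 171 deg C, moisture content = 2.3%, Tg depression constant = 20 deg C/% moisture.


Tg_wet = Tg_dry - k*moisture = 171 - 20*2.3 = 125.0 deg C

125.0 deg C


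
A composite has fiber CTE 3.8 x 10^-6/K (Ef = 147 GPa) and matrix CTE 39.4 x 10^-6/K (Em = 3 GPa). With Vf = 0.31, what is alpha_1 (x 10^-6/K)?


E1 = Ef*Vf + Em*(1-Vf) = 47.64
alpha_1 = (alpha_f*Ef*Vf + alpha_m*Em*(1-Vf))/E1 = 5.35 x 10^-6/K

5.35 x 10^-6/K


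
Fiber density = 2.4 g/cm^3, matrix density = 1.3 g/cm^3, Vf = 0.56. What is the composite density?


rho_c = rho_f*Vf + rho_m*(1-Vf) = 2.4*0.56 + 1.3*0.44 = 1.916 g/cm^3

1.916 g/cm^3


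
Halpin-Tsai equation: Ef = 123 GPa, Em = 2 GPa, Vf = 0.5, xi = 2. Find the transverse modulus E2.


eta = (Ef/Em - 1)/(Ef/Em + xi) = (61.5 - 1)/(61.5 + 2) = 0.9528
E2 = Em*(1+xi*eta*Vf)/(1-eta*Vf) = 7.46 GPa

7.46 GPa


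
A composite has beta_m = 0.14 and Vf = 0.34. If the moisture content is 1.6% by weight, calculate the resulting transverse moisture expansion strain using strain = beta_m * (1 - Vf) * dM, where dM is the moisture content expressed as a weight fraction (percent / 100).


dM = 1.6/100 = 0.016
strain = beta_m * (1-Vf) * dM = 0.14 * 0.66 * 0.016 = 0.0014784

0.0014784
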